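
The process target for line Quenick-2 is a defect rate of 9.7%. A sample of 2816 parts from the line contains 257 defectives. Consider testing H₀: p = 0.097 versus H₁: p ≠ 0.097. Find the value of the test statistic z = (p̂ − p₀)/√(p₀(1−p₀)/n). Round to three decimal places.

p̂ = 257/2816 ≈ 0.0912642.
SE = √(p₀(1−p₀)/n) = √(0.087591/2816) = 0.0055772.
z = (0.0912642 − 0.097)/0.0055772 = -0.0057358/0.0055772 = -1.028.
p-value = 2·P(Z > 1.028) ≈ 0.3037.

z = -1.028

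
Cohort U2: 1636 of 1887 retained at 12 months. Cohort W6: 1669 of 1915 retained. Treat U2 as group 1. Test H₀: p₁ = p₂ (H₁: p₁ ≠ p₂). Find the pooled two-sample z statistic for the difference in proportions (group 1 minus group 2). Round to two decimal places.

p̂₁ = 1636/1887 ≈ 0.86698, p̂₂ = 1669/1915 ≈ 0.87154.
Pooled p̂ = (1636+1669)/(1887+1915) = 3305/3802 = 0.86928.
SE = √(p̂(1−p̂)(1/n₁+1/n₂)) = √(0.86928·0.13072·0.00105213) = √(0.000119557) = 0.01093.
z = (0.86698 − 0.87154)/0.01093 = -0.00456/0.01093 = -0.42.
p-value = 2·P(Z > 0.417) ≈ 0.6769.

z = -0.42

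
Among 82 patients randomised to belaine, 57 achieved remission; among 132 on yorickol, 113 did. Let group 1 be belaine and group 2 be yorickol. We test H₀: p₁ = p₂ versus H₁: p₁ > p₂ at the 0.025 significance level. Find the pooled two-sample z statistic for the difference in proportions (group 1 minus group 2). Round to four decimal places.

p̂₁ = 57/82 ≈ 0.695122, p̂₂ = 113/132 ≈ 0.856061.
Pooled p̂ = (57+113)/(82+132) = 170/214 = 0.794393.
SE = √(p̂(1−p̂)(1/n₁+1/n₂)) = √(0.794393·0.205607·0.0197709) = √(0.00322924) = 0.056826.
z = (0.695122 − 0.856061)/0.056826 = -0.160939/0.056826 = -2.8321.
p-value = P(Z > -2.832) ≈ 0.9977. With α = 0.025, fail to reject H₀.

z = -2.8321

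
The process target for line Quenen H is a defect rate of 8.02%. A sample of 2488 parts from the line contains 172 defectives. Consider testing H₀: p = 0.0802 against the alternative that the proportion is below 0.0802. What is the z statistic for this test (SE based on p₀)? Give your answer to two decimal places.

p̂ = 172/2488 = 0.06913.
Under H₀, SE = √(0.0802·0.9198/2488) = √(2.96495e-05) = 0.00545.
z = (0.06913 − 0.0802)/0.00545 = -0.01107/0.00545 = -2.03.
p-value = P(Z < -2.033) ≈ 0.0210.

z = -2.03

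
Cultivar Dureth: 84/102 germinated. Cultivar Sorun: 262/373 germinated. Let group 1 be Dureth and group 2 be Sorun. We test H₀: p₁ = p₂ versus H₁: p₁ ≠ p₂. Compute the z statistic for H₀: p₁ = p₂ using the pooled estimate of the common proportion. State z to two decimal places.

p̂₁ = 84/102 = 0.8235, p̂₂ = 262/373 = 0.7024.
Pooled p̂ = (84+262)/(102+373) = 346/475 = 0.7284.
SE = √(0.197824 × 0.0124849) = 0.0497.
z = (0.8235 − 0.7024)/0.0497 = 0.1211/0.0497 = 2.44.

z = 2.44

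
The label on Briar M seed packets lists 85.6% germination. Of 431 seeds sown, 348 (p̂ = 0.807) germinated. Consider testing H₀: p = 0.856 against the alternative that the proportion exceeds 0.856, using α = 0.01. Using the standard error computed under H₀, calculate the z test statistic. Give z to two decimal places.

p̂ = 348/431 ≈ 0.80742.
Under H₀, SE = √(0.856·0.144/431) = √(0.000285995) = 0.01691.
z = (0.80742 − 0.856)/0.01691 = -0.04858/0.01691 = -2.87.
p-value = P(Z > -2.872) ≈ 0.9980, so at α = 0.01 we fail to reject H₀.

z = -2.87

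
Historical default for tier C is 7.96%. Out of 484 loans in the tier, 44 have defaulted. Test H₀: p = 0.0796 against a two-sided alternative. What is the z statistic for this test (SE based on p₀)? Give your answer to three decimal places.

p̂ = 44/484 ≈ 0.090909.
Standard error under H₀: √(0.0796×0.9204/484) = 0.012303.
z = (0.090909 − 0.0796)/0.012303 = 0.011309/0.012303 = 0.919.
p-value = 2·P(Z > 0.919) ≈ 0.3580.

z = 0.919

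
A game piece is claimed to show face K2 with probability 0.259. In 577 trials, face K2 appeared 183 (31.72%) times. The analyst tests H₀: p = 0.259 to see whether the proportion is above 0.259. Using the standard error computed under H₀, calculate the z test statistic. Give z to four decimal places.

z = 3.1889

p̂ = 183/577 = 0.3171577.
SE = √(p₀(1−p₀)/n) = √(0.19192/577) = 0.0182377.
z = (0.3171577 − 0.259)/0.0182377 = 0.0581577/0.0182377 = 3.1889.
p-value = P(Z > 3.189) ≈ 0.0007.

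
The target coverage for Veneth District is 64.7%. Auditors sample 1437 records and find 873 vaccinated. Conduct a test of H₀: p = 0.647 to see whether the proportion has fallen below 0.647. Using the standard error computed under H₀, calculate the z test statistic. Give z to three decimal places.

z = -3.132

p̂ = 873/1437 = 0.607516.
SE = √(p₀(1−p₀)/n) = √(0.22839/1437) = 0.012607.
z = (0.607516 − 0.647)/0.012607 = -0.039484/0.012607 = -3.132.
p-value = P(Z < -3.132) ≈ 0.0009.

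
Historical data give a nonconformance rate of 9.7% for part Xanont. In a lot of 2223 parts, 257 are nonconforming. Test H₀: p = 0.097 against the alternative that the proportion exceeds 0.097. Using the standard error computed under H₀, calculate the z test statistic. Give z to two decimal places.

p̂ = 257/2223 ≈ 0.11561.
Under H₀, SE = √(0.097·0.903/2223) = √(3.94022e-05) = 0.00628.
z = (0.11561 − 0.097)/0.00628 = 0.01861/0.00628 = 2.96.

z = 2.96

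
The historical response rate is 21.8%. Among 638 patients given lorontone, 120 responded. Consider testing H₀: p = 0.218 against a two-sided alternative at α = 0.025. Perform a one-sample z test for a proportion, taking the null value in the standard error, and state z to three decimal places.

z = -1.830

p̂ = 120/638 ≈ 0.188088.
Standard error under H₀: √(0.218×0.782/638) = 0.016346.
z = (0.188088 − 0.218)/0.016346 = -0.029912/0.016346 = -1.830.
p-value = 2·P(Z > 1.830) ≈ 0.0673; since p > α = 0.025, fail to reject H₀.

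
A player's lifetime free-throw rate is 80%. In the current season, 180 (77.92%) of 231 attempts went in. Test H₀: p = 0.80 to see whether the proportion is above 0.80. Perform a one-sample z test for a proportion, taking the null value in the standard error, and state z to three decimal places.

p̂ = 180/231 ≈ 0.77922.
Under H₀, SE = √(0.8·0.2/231) = √(0.000692641) = 0.02632.
z = (0.77922 − 0.8)/0.02632 = -0.02078/0.02632 = -0.790.

z = -0.790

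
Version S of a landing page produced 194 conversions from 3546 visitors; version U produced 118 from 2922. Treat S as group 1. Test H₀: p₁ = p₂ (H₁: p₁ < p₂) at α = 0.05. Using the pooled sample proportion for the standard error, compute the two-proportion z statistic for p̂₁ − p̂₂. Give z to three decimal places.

p̂₁ = 194/3546 ≈ 0.054710, p̂₂ = 118/2922 ≈ 0.040383.
Pooled p̂ = (194+118)/(3546+2922) = 312/6468 = 0.048237.
SE = √(p̂(1−p̂)(1/n₁+1/n₂)) = √(0.048237·0.951763·0.000624239) = √(2.86592e-05) = 0.005353.
z = (0.054710 − 0.040383)/0.005353 = 0.014327/0.005353 = 2.676.
p-value = P(Z < 2.676) ≈ 0.9963; since p > α = 0.05, fail to reject H₀.

z = 2.676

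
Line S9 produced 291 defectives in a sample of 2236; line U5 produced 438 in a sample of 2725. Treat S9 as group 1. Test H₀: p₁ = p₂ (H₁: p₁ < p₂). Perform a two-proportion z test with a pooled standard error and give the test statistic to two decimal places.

z = -3.03

p̂₁ = 291/2236 = 0.1301, p̂₂ = 438/2725 = 0.1607.
Pooled p̂ = (291+438)/(2236+2725) = 729/4961 = 0.1469.
SE = √(p̂(1−p̂)(1/n₁+1/n₂)) = √(0.1469·0.8531·0.0008142) = √(0.000102062) = 0.0101.
z = (0.1301 − 0.1607)/0.0101 = -0.0306/0.0101 = -3.03.
p-value = P(Z < -3.028) ≈ 0.0012.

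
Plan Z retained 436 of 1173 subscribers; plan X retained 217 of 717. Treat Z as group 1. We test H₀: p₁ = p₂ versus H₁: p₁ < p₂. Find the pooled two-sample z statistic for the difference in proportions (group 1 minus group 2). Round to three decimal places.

p̂₁ = 436/1173 = 0.37170, p̂₂ = 217/717 = 0.30265.
Pooled p̂ = (436+217)/(1173+717) = 653/1890 = 0.34550.
SE = √(0.226131 × 0.00224722) = 0.02254.
z = (0.37170 − 0.30265)/0.02254 = 0.06905/0.02254 = 3.063.
p-value = P(Z < 3.063) ≈ 0.9989.

z = 3.063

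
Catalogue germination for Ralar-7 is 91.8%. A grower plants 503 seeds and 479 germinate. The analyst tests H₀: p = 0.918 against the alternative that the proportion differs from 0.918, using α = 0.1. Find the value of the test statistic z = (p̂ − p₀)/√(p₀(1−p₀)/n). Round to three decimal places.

z = 2.803

p̂ = 479/503 ≈ 0.952286.
Under H₀, SE = √(0.918·0.082/503) = √(0.000149654) = 0.012233.
z = (0.952286 − 0.918)/0.012233 = 0.034286/0.012233 = 2.803.
Two-sided p-value ≈ 2·Φ(−2.803) = 0.0051; since p < α = 0.1, reject H₀.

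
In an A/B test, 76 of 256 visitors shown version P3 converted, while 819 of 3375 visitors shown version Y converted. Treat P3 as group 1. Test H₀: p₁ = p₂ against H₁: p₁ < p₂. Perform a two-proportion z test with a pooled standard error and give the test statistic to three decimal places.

p̂₁ = 76/256 = 0.29688, p̂₂ = 819/3375 = 0.24267.
Pooled p̂ = (76+819)/(256+3375) = 895/3631 = 0.24649.
SE = √(0.185732 × 0.00420255) = 0.02794.
z = (0.29688 − 0.24267)/0.02794 = 0.05421/0.02794 = 1.940.
p-value = P(Z < 1.940) ≈ 0.9738.

z = 1.940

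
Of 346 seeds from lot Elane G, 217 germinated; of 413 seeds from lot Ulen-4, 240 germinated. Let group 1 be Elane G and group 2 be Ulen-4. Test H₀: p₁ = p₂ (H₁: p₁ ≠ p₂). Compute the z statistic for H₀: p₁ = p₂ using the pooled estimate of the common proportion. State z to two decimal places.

p̂₁ = 217/346 ≈ 0.6272, p̂₂ = 240/413 ≈ 0.5811.
Pooled p̂ = (217+240)/(346+413) = 457/759 = 0.6021.
SE = √(0.239574 × 0.00531148) = 0.0357.
z = (0.6272 − 0.5811)/0.0357 = 0.0461/0.0357 = 1.29.
p-value = 2·P(Z > 1.291) ≈ 0.1967.

z = 1.29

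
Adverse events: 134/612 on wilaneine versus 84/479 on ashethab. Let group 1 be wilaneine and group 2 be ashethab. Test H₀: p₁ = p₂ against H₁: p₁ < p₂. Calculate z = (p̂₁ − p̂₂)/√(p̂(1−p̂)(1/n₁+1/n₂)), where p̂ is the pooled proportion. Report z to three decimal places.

z = 1.787

p̂₁ = 134/612 = 0.21895, p̂₂ = 84/479 = 0.17537.
Pooled p̂ = (134+84)/(612+479) = 218/1091 = 0.19982.
SE = √(0.15989 × 0.00372167) = 0.02439.
z = (0.21895 − 0.17537)/0.02439 = 0.04358/0.02439 = 1.787.
p-value = P(Z < 1.787) ≈ 0.9630.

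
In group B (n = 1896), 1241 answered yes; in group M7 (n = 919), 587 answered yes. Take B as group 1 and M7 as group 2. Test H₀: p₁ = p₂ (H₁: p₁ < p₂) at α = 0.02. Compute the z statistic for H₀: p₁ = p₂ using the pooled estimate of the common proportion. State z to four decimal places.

p̂₁ = 1241/1896 ≈ 0.654536, p̂₂ = 587/919 ≈ 0.638738.
Pooled p̂ = (1241+587)/(1896+919) = 1828/2815 = 0.649378.
SE = √(p̂(1−p̂)(1/n₁+1/n₂)) = √(0.649378·0.350622·0.00161557) = √(0.000367842) = 0.019179.
z = (0.654536 − 0.638738)/0.019179 = 0.015798/0.019179 = 0.8237.
p-value = P(Z < 0.824) ≈ 0.7949. With α = 0.02, fail to reject H₀.

z = 0.8237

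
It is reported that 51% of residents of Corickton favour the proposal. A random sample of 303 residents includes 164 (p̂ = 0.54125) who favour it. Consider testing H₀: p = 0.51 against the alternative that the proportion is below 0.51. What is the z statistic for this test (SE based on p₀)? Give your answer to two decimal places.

z = 1.09

p̂ = 164/303 = 0.5413.
Under H₀, SE = √(0.51·0.49/303) = √(0.000824752) = 0.0287.
z = (0.5413 − 0.51)/0.0287 = 0.0313/0.0287 = 1.09.
p-value = P(Z < 1.088) ≈ 0.8618.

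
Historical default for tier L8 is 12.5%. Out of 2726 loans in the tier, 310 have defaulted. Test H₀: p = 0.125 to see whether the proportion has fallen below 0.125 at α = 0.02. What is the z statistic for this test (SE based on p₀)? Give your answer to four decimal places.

p̂ = 310/2726 = 0.1137197.
SE = √(p₀(1−p₀)/n) = √(0.10938/2726) = 0.0063343.
z = (0.1137197 − 0.125)/0.0063343 = -0.0112803/0.0063343 = -1.7808.
p-value = P(Z < -1.781) ≈ 0.0375. With α = 0.02, fail to reject H₀.

z = -1.7808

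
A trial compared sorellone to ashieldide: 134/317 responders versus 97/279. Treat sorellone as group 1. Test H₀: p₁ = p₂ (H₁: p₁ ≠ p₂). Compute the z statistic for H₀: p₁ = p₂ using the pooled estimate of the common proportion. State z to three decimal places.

p̂₁ = 134/317 ≈ 0.42271, p̂₂ = 97/279 ≈ 0.34767.
Pooled p̂ = (134+97)/(317+279) = 231/596 = 0.38758.
SE = √(0.237363 × 0.0067388) = 0.03999.
z = (0.42271 − 0.34767)/0.03999 = 0.07504/0.03999 = 1.876.

z = 1.876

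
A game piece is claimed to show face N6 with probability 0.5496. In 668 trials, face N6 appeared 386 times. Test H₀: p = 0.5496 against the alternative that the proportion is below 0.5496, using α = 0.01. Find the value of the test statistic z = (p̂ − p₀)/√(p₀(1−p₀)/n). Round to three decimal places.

z = 1.467

p̂ = 386/668 = 0.57784.
Under H₀, SE = √(0.5496·0.4504/668) = √(0.000370569) = 0.01925.
z = (0.57784 − 0.5496)/0.01925 = 0.02824/0.01925 = 1.467.
p-value = P(Z < 1.467) ≈ 0.9288; since p > α = 0.01, fail to reject H₀.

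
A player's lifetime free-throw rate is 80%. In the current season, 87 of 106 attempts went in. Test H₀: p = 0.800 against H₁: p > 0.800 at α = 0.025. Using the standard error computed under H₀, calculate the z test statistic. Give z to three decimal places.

z = 0.534

p̂ = 87/106 ≈ 0.82075.
SE = √(p₀(1−p₀)/n) = √(0.16/106) = 0.03885.
z = (0.82075 − 0.8)/0.03885 = 0.02075/0.03885 = 0.534.
p-value = P(Z > 0.534) ≈ 0.2966. With α = 0.025, fail to reject H₀.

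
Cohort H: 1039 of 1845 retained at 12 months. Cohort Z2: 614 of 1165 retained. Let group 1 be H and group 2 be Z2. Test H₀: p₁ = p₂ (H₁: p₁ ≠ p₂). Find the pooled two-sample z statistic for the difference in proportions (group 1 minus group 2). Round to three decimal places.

z = 1.939

p̂₁ = 1039/1845 ≈ 0.56314, p̂₂ = 614/1165 ≈ 0.52704.
Pooled p̂ = (1039+614)/(1845+1165) = 1653/3010 = 0.54917.
SE = √(0.247582 × 0.00140037) = 0.01862.
z = (0.56314 − 0.52704)/0.01862 = 0.03610/0.01862 = 1.939.
p-value = 2·P(Z > 1.939) ≈ 0.0525.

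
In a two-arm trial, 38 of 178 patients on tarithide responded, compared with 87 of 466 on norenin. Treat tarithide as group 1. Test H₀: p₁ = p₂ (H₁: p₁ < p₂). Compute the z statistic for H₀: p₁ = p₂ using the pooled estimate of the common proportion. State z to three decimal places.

z = 0.769

p̂₁ = 38/178 ≈ 0.213483, p̂₂ = 87/466 ≈ 0.186695.
Pooled p̂ = (38+87)/(178+466) = 125/644 = 0.194099.
SE = √(0.156425 × 0.0077639) = 0.034849.
z = (0.213483 − 0.186695)/0.034849 = 0.026788/0.034849 = 0.769.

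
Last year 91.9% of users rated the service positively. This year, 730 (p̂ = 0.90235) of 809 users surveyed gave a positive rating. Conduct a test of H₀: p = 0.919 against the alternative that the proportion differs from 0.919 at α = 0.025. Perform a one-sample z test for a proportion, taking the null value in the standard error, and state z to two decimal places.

z = -1.74

p̂ = 730/809 = 0.9023.
SE = √(p₀(1−p₀)/n) = √(0.074439/809) = 0.0096.
z = (0.9023 − 0.919)/0.0096 = -0.0167/0.0096 = -1.74.
Two-sided p-value ≈ 2·Φ(−1.736) = 0.0826. With α = 0.025, fail to reject H₀.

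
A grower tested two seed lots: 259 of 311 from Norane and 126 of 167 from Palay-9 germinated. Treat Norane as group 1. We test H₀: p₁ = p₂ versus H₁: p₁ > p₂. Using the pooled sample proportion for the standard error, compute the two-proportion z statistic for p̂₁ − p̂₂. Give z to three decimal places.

p̂₁ = 259/311 ≈ 0.83280, p̂₂ = 126/167 ≈ 0.75449.
Pooled p̂ = (259+126)/(311+167) = 385/478 = 0.80544.
SE = √(0.156707 × 0.00920346) = 0.03798.
z = (0.83280 − 0.75449)/0.03798 = 0.07831/0.03798 = 2.062.

z = 2.062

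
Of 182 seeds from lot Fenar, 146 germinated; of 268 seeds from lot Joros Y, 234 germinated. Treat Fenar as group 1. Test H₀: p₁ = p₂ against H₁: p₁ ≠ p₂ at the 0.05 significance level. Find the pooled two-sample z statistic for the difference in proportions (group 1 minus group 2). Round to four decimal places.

p̂₁ = 146/182 = 0.802198, p̂₂ = 234/268 = 0.873134.
Pooled p̂ = (146+234)/(182+268) = 380/450 = 0.844444.
SE = √(0.131358 × 0.00922585) = 0.034812.
z = (0.802198 − 0.873134)/0.034812 = -0.070936/0.034812 = -2.0377.
Two-sided p-value ≈ 2·Φ(−2.038) = 0.0416, so at α = 0.05 we reject H₀.

z = -2.0377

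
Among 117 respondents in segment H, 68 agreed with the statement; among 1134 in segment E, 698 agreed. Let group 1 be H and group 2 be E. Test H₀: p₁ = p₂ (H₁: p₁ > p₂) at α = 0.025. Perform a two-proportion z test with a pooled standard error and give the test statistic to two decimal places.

z = -0.73

p̂₁ = 68/117 ≈ 0.5812, p̂₂ = 698/1134 ≈ 0.6155.
Pooled p̂ = (68+698)/(117+1134) = 766/1251 = 0.6123.
SE = √(0.237386 × 0.00942884) = 0.0473.
z = (0.5812 − 0.6155)/0.0473 = -0.0343/0.0473 = -0.73.
p-value = P(Z > -0.725) ≈ 0.7659; since p > α = 0.025, fail to reject H₀.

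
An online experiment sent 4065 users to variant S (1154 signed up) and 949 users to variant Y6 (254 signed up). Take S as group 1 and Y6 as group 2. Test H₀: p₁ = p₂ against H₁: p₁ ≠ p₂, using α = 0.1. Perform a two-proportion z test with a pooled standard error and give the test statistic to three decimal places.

p̂₁ = 1154/4065 ≈ 0.28389, p̂₂ = 254/949 ≈ 0.26765.
Pooled p̂ = (1154+254)/(4065+949) = 1408/5014 = 0.28081.
SE = √(p̂(1−p̂)(1/n₁+1/n₂)) = √(0.28081·0.71919·0.00129974) = √(0.000262493) = 0.01620.
z = (0.28389 − 0.26765)/0.01620 = 0.01624/0.01620 = 1.002.
Two-sided p-value ≈ 2·Φ(−1.002) = 0.3163; since p > α = 0.1, fail to reject H₀.

z = 1.002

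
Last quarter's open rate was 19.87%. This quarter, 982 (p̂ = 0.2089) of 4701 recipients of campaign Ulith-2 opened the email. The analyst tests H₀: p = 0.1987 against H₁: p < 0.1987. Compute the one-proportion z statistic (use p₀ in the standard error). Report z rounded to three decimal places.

p̂ = 982/4701 = 0.20889.
SE = √(p₀(1−p₀)/n) = √(0.15922/4701) = 0.00582.
z = (0.20889 − 0.1987)/0.00582 = 0.01019/0.00582 = 1.751.
p-value = P(Z < 1.751) ≈ 0.9600.

z = 1.751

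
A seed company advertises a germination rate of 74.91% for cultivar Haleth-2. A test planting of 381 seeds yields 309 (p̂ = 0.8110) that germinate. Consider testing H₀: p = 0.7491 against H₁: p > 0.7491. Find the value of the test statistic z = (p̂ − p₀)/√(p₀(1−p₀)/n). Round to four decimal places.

z = 2.7880

p̂ = 309/381 = 0.8110236.
Under H₀, SE = √(0.7491·0.2509/381) = √(0.000493305) = 0.0222105.
z = (0.8110236 − 0.7491)/0.0222105 = 0.0619236/0.0222105 = 2.7880.
p-value = P(Z > 2.788) ≈ 0.0027.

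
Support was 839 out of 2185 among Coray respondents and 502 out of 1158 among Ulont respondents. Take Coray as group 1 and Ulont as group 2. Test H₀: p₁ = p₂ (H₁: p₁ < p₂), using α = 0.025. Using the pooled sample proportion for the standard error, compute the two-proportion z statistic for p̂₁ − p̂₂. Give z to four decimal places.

p̂₁ = 839/2185 = 0.3839817, p̂₂ = 502/1158 = 0.4335060.
Pooled p̂ = (839+502)/(2185+1158) = 1341/3343 = 0.4011367.
SE = √(0.240226 × 0.00132122) = 0.0178155.
z = (0.3839817 − 0.4335060)/0.0178155 = -0.0495243/0.0178155 = -2.7798.
p-value = P(Z < -2.780) ≈ 0.0027; since p < α = 0.025, reject H₀.

z = -2.7798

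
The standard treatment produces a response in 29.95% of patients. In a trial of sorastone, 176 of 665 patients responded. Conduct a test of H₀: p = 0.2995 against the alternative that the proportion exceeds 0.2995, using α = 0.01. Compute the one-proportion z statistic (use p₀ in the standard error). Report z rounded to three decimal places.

z = -1.961

p̂ = 176/665 ≈ 0.264662.
Under H₀, SE = √(0.2995·0.7005/665) = √(0.000315488) = 0.017762.
z = (0.264662 − 0.2995)/0.017762 = -0.034838/0.017762 = -1.961.
p-value = P(Z > -1.961) ≈ 0.9751. With α = 0.01, fail to reject H₀.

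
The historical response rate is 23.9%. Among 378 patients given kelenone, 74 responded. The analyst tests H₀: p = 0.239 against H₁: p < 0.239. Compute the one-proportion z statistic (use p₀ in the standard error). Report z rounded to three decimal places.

z = -1.971

p̂ = 74/378 = 0.195767.
Standard error under H₀: √(0.239×0.761/378) = 0.021935.
z = (0.195767 − 0.239)/0.021935 = -0.043233/0.021935 = -1.971.
p-value = P(Z < -1.971) ≈ 0.0244.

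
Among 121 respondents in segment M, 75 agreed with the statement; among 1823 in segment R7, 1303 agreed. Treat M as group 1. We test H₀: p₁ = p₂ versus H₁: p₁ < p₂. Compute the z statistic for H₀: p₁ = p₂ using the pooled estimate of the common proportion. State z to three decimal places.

p̂₁ = 75/121 = 0.61983, p̂₂ = 1303/1823 = 0.71476.
Pooled p̂ = (75+1303)/(121+1823) = 1378/1944 = 0.70885.
SE = √(p̂(1−p̂)(1/n₁+1/n₂)) = √(0.70885·0.29115·0.00881301) = √(0.00181885) = 0.04265.
z = (0.61983 − 0.71476)/0.04265 = -0.09493/0.04265 = -2.226.
p-value = P(Z < -2.226) ≈ 0.0130.

z = -2.226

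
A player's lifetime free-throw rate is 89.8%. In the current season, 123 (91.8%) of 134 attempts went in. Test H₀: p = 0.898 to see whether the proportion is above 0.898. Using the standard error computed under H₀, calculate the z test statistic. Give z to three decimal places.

p̂ = 123/134 ≈ 0.91791.
Under H₀, SE = √(0.898·0.102/134) = √(0.000683552) = 0.02614.
z = (0.91791 − 0.898)/0.02614 = 0.01991/0.02614 = 0.762.

z = 0.762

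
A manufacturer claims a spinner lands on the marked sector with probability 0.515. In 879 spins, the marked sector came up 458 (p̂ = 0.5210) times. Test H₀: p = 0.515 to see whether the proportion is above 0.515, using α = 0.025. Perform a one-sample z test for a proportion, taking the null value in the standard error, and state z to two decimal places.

p̂ = 458/879 = 0.5210.
Standard error under H₀: √(0.515×0.485/879) = 0.0169.
z = (0.5210 − 0.515)/0.0169 = 0.0060/0.0169 = 0.36.
p-value = P(Z > 0.359) ≈ 0.3599, so at α = 0.025 we fail to reject H₀.

z = 0.36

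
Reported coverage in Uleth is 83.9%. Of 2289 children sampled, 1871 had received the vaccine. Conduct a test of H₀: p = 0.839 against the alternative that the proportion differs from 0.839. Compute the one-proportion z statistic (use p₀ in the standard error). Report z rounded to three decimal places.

z = -2.813

p̂ = 1871/2289 ≈ 0.817388.
Under H₀, SE = √(0.839·0.161/2289) = √(5.90122e-05) = 0.007682.
z = (0.817388 − 0.839)/0.007682 = -0.021612/0.007682 = -2.813.
p-value = 2·P(Z > 2.813) ≈ 0.0049.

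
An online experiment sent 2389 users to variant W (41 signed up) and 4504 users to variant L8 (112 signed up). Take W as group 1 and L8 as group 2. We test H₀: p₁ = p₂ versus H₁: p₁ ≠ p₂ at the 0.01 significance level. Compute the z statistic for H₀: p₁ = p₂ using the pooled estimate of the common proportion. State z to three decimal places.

p̂₁ = 41/2389 = 0.017162, p̂₂ = 112/4504 = 0.024867.
Pooled p̂ = (41+112)/(2389+4504) = 153/6893 = 0.022196.
SE = √(p̂(1−p̂)(1/n₁+1/n₂)) = √(0.022196·0.977804·0.00064061) = √(1.39036e-05) = 0.003729.
z = (0.017162 − 0.024867)/0.003729 = -0.007705/0.003729 = -2.066.
Two-sided p-value ≈ 2·Φ(−2.066) = 0.0388; since p > α = 0.01, fail to reject H₀.

z = -2.066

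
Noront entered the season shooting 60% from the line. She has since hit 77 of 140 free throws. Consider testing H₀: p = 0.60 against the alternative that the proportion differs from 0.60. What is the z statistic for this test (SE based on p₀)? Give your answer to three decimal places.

z = -1.208

p̂ = 77/140 ≈ 0.55000.
SE = √(p₀(1−p₀)/n) = √(0.24/140) = 0.04140.
z = (0.55000 − 0.6)/0.04140 = -0.05000/0.04140 = -1.208.
p-value = 2·P(Z > 1.208) ≈ 0.2272.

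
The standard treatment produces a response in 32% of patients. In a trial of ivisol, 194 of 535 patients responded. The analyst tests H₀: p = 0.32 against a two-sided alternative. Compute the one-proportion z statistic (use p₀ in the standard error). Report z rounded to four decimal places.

z = 2.1131

p̂ = 194/535 = 0.362617.
Standard error under H₀: √(0.32×0.68/535) = 0.020168.
z = (0.362617 − 0.32)/0.020168 = 0.042617/0.020168 = 2.1131.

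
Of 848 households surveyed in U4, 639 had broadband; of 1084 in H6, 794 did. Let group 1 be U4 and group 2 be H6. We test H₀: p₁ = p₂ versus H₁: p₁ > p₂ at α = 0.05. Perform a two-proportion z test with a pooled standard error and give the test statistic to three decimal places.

z = 1.050

p̂₁ = 639/848 ≈ 0.75354, p̂₂ = 794/1084 ≈ 0.73247.
Pooled p̂ = (639+794)/(848+1084) = 1433/1932 = 0.74172.
SE = √(p̂(1−p̂)(1/n₁+1/n₂)) = √(0.74172·0.25828·0.00210175) = √(0.000402638) = 0.02007.
z = (0.75354 − 0.73247)/0.02007 = 0.02107/0.02007 = 1.050.
p-value = P(Z > 1.050) ≈ 0.1469. With α = 0.05, fail to reject H₀.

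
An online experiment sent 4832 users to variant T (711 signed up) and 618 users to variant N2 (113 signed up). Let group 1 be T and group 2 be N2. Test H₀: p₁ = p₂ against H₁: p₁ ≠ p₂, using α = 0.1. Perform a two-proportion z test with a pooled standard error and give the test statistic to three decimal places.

z = -2.333

p̂₁ = 711/4832 = 0.147144, p̂₂ = 113/618 = 0.182848.
Pooled p̂ = (711+113)/(4832+618) = 824/5450 = 0.151193.
SE = √(p̂(1−p̂)(1/n₁+1/n₂)) = √(0.151193·0.848807·0.00182508) = √(0.000234218) = 0.015304.
z = (0.147144 − 0.182848)/0.015304 = -0.035704/0.015304 = -2.333.
p-value = 2·P(Z > 2.333) ≈ 0.0197, so at α = 0.1 we reject H₀.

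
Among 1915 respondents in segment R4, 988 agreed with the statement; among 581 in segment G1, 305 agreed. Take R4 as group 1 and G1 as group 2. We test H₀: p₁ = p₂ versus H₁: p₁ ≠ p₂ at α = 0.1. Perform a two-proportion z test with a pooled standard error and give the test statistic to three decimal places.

p̂₁ = 988/1915 ≈ 0.515927, p̂₂ = 305/581 ≈ 0.524957.
Pooled p̂ = (988+305)/(1915+581) = 1293/2496 = 0.518029.
SE = √(0.249675 × 0.00224336) = 0.023667.
z = (0.515927 − 0.524957)/0.023667 = -0.009030/0.023667 = -0.382.
p-value = 2·P(Z > 0.382) ≈ 0.7028; since p > α = 0.1, fail to reject H₀.

z = -0.382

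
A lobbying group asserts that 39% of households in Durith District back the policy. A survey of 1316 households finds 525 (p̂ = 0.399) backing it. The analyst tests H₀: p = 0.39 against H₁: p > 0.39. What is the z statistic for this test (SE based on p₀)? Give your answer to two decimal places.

p̂ = 525/1316 ≈ 0.3989.
SE = √(p₀(1−p₀)/n) = √(0.2379/1316) = 0.0134.
z = (0.3989 − 0.39)/0.0134 = 0.0089/0.0134 = 0.66.
p-value = P(Z > 0.665) ≈ 0.2531.

z = 0.66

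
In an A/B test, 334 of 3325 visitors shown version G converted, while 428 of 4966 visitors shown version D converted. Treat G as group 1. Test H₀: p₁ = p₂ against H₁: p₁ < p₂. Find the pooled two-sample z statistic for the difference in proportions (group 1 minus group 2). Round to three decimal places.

p̂₁ = 334/3325 ≈ 0.10045, p̂₂ = 428/4966 ≈ 0.08619.
Pooled p̂ = (334+428)/(3325+4966) = 762/8291 = 0.09191.
SE = √(0.08346 × 0.000502121) = 0.00647.
z = (0.10045 − 0.08619)/0.00647 = 0.01426/0.00647 = 2.204.

z = 2.204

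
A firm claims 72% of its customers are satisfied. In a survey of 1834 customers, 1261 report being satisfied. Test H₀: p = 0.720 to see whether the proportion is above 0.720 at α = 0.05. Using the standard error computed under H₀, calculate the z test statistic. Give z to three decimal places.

z = -3.093

p̂ = 1261/1834 = 0.687568.
Standard error under H₀: √(0.72×0.28/1834) = 0.010484.
z = (0.687568 − 0.72)/0.010484 = -0.032432/0.010484 = -3.093.
p-value = P(Z > -3.093) ≈ 0.9990, so at α = 0.05 we fail to reject H₀.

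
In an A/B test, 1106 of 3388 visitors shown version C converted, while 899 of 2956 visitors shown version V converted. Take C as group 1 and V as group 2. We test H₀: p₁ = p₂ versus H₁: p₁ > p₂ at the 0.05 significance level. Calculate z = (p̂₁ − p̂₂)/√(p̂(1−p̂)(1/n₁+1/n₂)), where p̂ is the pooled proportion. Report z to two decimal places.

z = 1.91

p̂₁ = 1106/3388 ≈ 0.3264, p̂₂ = 899/2956 ≈ 0.3041.
Pooled p̂ = (1106+899)/(3388+2956) = 2005/6344 = 0.3160.
SE = √(p̂(1−p̂)(1/n₁+1/n₂)) = √(0.3160·0.6840·0.000633454) = √(0.000136928) = 0.0117.
z = (0.3264 − 0.3041)/0.0117 = 0.0223/0.0117 = 1.91.
p-value = P(Z > 1.907) ≈ 0.0282, so at α = 0.05 we reject H₀.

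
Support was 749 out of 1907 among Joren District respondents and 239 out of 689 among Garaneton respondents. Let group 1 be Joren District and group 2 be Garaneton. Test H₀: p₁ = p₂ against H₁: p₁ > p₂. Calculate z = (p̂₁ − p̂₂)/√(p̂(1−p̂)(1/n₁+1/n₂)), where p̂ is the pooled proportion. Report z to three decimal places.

p̂₁ = 749/1907 ≈ 0.39276, p̂₂ = 239/689 ≈ 0.34688.
Pooled p̂ = (749+239)/(1907+689) = 988/2596 = 0.38059.
SE = √(p̂(1−p̂)(1/n₁+1/n₂)) = √(0.38059·0.61941·0.00197576) = √(0.000465767) = 0.02158.
z = (0.39276 − 0.34688)/0.02158 = 0.04588/0.02158 = 2.126.
p-value = P(Z > 2.126) ≈ 0.0167.

z = 2.126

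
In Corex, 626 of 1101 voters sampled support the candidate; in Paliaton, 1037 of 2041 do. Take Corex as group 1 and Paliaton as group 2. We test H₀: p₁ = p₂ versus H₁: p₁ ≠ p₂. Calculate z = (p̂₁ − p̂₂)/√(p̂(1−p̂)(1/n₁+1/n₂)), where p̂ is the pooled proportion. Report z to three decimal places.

p̂₁ = 626/1101 = 0.568574, p̂₂ = 1037/2041 = 0.508084.
Pooled p̂ = (626+1037)/(1101+2041) = 1663/3142 = 0.529281.
SE = √(p̂(1−p̂)(1/n₁+1/n₂)) = √(0.529281·0.470719·0.00139822) = √(0.000348357) = 0.018664.
z = (0.568574 − 0.508084)/0.018664 = 0.060490/0.018664 = 3.241.
Two-sided p-value ≈ 2·Φ(−3.241) = 0.0012.

z = 3.241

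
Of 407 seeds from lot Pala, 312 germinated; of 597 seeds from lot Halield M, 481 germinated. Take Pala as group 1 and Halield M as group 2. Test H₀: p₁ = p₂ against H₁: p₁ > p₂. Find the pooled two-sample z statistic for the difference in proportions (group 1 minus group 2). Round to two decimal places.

z = -1.49

p̂₁ = 312/407 = 0.7666, p̂₂ = 481/597 = 0.8057.
Pooled p̂ = (312+481)/(407+597) = 793/1004 = 0.7898.
SE = √(p̂(1−p̂)(1/n₁+1/n₂)) = √(0.7898·0.2102·0.00413204) = √(0.000685888) = 0.0262.
z = (0.7666 − 0.8057)/0.0262 = -0.0391/0.0262 = -1.49.
p-value = P(Z > -1.493) ≈ 0.9323.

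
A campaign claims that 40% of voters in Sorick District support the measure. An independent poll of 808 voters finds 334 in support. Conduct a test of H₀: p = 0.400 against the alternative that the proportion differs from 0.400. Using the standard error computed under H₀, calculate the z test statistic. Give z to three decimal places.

z = 0.776

p̂ = 334/808 = 0.41337.
Standard error under H₀: √(0.4×0.6/808) = 0.01723.
z = (0.41337 − 0.4)/0.01723 = 0.01337/0.01723 = 0.776.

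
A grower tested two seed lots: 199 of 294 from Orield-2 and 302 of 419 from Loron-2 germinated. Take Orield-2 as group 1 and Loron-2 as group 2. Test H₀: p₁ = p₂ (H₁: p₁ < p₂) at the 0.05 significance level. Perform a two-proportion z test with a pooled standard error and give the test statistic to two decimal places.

p̂₁ = 199/294 ≈ 0.6769, p̂₂ = 302/419 ≈ 0.7208.
Pooled p̂ = (199+302)/(294+419) = 501/713 = 0.7027.
SE = √(0.208927 × 0.005788) = 0.0348.
z = (0.6769 − 0.7208)/0.0348 = -0.0439/0.0348 = -1.26.
p-value = P(Z < -1.262) ≈ 0.1034; since p > α = 0.05, fail to reject H₀.

z = -1.26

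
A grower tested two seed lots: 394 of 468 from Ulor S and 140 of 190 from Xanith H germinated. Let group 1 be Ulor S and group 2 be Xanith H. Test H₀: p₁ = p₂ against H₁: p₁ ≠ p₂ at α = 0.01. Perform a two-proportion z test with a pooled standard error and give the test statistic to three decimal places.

p̂₁ = 394/468 ≈ 0.84188, p̂₂ = 140/190 ≈ 0.73684.
Pooled p̂ = (394+140)/(468+190) = 534/658 = 0.81155.
SE = √(0.152937 × 0.00739991) = 0.03364.
z = (0.84188 − 0.73684)/0.03364 = 0.10504/0.03364 = 3.122.
p-value = 2·P(Z > 3.122) ≈ 0.0018. With α = 0.01, reject H₀.

z = 3.122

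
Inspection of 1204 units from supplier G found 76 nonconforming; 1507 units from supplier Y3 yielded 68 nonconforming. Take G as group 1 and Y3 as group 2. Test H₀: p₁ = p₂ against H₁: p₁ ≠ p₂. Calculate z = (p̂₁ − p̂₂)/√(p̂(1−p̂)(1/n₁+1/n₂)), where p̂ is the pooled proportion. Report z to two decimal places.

z = 2.08

p̂₁ = 76/1204 ≈ 0.06312, p̂₂ = 68/1507 ≈ 0.04512.
Pooled p̂ = (76+68)/(1204+1507) = 144/2711 = 0.05312.
SE = √(p̂(1−p̂)(1/n₁+1/n₂)) = √(0.05312·0.94688·0.00149413) = √(7.51483e-05) = 0.00867.
z = (0.06312 − 0.04512)/0.00867 = 0.01800/0.00867 = 2.08.
p-value = 2·P(Z > 2.076) ≈ 0.0379.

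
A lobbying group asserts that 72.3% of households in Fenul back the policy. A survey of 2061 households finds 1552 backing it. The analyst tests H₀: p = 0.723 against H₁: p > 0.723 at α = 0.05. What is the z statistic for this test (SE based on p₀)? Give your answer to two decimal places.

z = 3.05

p̂ = 1552/2061 = 0.75303.
Standard error under H₀: √(0.723×0.277/2061) = 0.00986.
z = (0.75303 − 0.723)/0.00986 = 0.03003/0.00986 = 3.05.
p-value = P(Z > 3.047) ≈ 0.0012, so at α = 0.05 we reject H₀.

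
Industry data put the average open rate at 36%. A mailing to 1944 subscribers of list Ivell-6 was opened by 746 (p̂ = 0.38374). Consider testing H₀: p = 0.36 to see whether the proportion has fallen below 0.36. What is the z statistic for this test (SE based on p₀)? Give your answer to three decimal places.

p̂ = 746/1944 = 0.383745.
SE = √(p₀(1−p₀)/n) = √(0.2304/1944) = 0.010887.
z = (0.383745 − 0.36)/0.010887 = 0.023745/0.010887 = 2.181.

z = 2.181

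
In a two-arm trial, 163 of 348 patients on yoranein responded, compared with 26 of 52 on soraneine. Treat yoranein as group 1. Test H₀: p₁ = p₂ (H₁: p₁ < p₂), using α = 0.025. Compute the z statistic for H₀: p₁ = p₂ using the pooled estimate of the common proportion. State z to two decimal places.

p̂₁ = 163/348 = 0.4684, p̂₂ = 26/52 = 0.5000.
Pooled p̂ = (163+26)/(348+52) = 189/400 = 0.4725.
SE = √(0.249244 × 0.0221043) = 0.0742.
z = (0.4684 − 0.5000)/0.0742 = -0.0316/0.0742 = -0.43.
p-value = P(Z < -0.426) ≈ 0.3351; since p > α = 0.025, fail to reject H₀.

z = -0.43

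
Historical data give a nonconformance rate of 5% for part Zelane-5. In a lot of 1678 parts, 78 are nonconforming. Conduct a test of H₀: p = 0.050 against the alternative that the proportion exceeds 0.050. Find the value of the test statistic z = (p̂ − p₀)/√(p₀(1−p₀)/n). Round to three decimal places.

p̂ = 78/1678 = 0.046484.
Standard error under H₀: √(0.05×0.95/1678) = 0.005320.
z = (0.046484 − 0.05)/0.005320 = -0.003516/0.005320 = -0.661.
p-value = P(Z > -0.661) ≈ 0.7456.

z = -0.661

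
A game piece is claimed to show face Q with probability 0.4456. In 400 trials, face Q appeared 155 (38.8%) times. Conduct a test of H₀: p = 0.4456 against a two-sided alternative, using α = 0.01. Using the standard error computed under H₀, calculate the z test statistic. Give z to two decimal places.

p̂ = 155/400 ≈ 0.38750.
Under H₀, SE = √(0.4456·0.5544/400) = √(0.000617602) = 0.02485.
z = (0.38750 − 0.4456)/0.02485 = -0.05810/0.02485 = -2.34.
Two-sided p-value ≈ 2·Φ(−2.338) = 0.0194, so at α = 0.01 we fail to reject H₀.

z = -2.34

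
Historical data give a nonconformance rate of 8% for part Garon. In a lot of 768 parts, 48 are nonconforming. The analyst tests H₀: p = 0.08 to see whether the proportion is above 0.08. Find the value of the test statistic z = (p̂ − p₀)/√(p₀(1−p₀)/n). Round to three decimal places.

p̂ = 48/768 = 0.06250.
Under H₀, SE = √(0.08·0.92/768) = √(9.58333e-05) = 0.00979.
z = (0.06250 − 0.08)/0.00979 = -0.01750/0.00979 = -1.788.
p-value = P(Z > -1.788) ≈ 0.9631.

z = -1.788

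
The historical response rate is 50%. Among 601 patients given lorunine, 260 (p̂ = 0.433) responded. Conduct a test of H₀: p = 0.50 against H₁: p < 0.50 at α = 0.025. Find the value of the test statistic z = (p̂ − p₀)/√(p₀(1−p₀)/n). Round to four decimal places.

p̂ = 260/601 ≈ 0.432612.
Under H₀, SE = √(0.5·0.5/601) = √(0.000415973) = 0.020395.
z = (0.432612 − 0.5)/0.020395 = -0.067388/0.020395 = -3.3041.
p-value = P(Z < -3.304) ≈ 0.0005, so at α = 0.025 we reject H₀.

z = -3.3041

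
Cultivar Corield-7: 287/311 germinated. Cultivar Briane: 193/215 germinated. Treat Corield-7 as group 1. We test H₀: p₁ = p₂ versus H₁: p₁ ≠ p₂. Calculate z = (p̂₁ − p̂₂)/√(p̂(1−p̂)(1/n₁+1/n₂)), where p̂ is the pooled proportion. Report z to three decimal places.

z = 1.004

p̂₁ = 287/311 ≈ 0.92283, p̂₂ = 193/215 ≈ 0.89767.
Pooled p̂ = (287+193)/(311+215) = 480/526 = 0.91255.
SE = √(p̂(1−p̂)(1/n₁+1/n₂)) = √(0.91255·0.08745·0.0078666) = √(0.00062779) = 0.02506.
z = (0.92283 − 0.89767)/0.02506 = 0.02516/0.02506 = 1.004.
p-value = 2·P(Z > 1.004) ≈ 0.3154.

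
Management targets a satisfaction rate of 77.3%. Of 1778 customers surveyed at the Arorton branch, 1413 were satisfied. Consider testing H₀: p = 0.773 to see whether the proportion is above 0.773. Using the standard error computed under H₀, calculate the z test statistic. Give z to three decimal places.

z = 2.186

p̂ = 1413/1778 = 0.79471.
Under H₀, SE = √(0.773·0.227/1778) = √(9.86901e-05) = 0.00993.
z = (0.79471 − 0.773)/0.00993 = 0.02171/0.00993 = 2.186.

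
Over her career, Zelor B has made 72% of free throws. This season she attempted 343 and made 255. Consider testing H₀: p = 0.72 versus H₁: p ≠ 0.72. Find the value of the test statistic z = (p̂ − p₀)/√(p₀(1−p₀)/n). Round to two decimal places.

p̂ = 255/343 ≈ 0.7434.
SE = √(p₀(1−p₀)/n) = √(0.2016/343) = 0.0242.
z = (0.7434 − 0.72)/0.0242 = 0.0234/0.0242 = 0.97.
p-value = 2·P(Z > 0.967) ≈ 0.3336.

z = 0.97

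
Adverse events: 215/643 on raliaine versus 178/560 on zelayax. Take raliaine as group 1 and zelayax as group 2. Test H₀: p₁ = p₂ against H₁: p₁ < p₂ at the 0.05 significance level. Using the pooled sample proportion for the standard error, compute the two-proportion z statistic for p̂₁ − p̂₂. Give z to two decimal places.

z = 0.61

p̂₁ = 215/643 = 0.3344, p̂₂ = 178/560 = 0.3179.
Pooled p̂ = (215+178)/(643+560) = 393/1203 = 0.3267.
SE = √(0.219961 × 0.00334092) = 0.0271.
z = (0.3344 − 0.3179)/0.0271 = 0.0165/0.0271 = 0.61.
p-value = P(Z < 0.609) ≈ 0.7288; since p > α = 0.05, fail to reject H₀.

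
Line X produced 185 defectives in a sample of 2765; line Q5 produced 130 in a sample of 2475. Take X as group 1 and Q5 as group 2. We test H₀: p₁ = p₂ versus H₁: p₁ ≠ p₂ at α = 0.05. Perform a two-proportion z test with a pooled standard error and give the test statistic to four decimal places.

p̂₁ = 185/2765 ≈ 0.0669078, p̂₂ = 130/2475 ≈ 0.0525253.
Pooled p̂ = (185+130)/(2765+2475) = 315/5240 = 0.0601145.
SE = √(p̂(1−p̂)(1/n₁+1/n₂)) = √(0.0601145·0.9398855·0.000765704) = √(4.32629e-05) = 0.0065775.
z = (0.0669078 − 0.0525253)/0.0065775 = 0.0143825/0.0065775 = 2.1866.
Two-sided p-value ≈ 2·Φ(−2.187) = 0.0288. With α = 0.05, reject H₀.

z = 2.1866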